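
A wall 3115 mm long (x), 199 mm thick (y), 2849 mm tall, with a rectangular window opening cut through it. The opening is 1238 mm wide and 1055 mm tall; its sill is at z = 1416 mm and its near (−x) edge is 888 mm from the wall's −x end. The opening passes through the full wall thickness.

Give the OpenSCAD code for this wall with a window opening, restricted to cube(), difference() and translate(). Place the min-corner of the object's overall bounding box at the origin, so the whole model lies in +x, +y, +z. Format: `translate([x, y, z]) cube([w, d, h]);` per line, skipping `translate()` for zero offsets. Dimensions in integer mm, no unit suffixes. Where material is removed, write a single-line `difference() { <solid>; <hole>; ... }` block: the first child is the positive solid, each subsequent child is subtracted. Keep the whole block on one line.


difference() { cube([3115, 199, 2849]); translate([888, 0, 1416]) cube([1238, 199, 1055]); }


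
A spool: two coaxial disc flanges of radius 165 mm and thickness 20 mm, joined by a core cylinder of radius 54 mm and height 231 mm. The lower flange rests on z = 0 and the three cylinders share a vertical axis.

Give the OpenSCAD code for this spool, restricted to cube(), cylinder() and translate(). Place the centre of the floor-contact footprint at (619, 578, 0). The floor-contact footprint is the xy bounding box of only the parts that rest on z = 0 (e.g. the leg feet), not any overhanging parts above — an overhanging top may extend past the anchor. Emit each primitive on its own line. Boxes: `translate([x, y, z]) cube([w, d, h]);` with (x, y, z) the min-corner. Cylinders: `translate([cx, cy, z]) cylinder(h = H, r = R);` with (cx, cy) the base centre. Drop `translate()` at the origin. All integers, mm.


translate([619, 578, 0]) cylinder(h = 20, r = 165);
translate([619, 578, 20]) cylinder(h = 231, r = 54);
translate([619, 578, 251]) cylinder(h = 20, r = 165);


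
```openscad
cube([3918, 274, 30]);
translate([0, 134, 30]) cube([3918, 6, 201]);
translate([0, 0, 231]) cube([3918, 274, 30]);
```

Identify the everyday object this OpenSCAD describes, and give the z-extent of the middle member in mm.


An I-beam. The web height is 201 mm.

Two wide flanges with a thin centred web — an I-beam. Overall 261 mm minus two 30 mm flanges gives a web of 261 − 2·30 = 201 mm.


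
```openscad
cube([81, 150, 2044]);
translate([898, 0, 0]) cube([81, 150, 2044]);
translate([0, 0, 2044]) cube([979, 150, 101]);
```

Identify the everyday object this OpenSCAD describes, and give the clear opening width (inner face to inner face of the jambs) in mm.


A door frame. The clear opening width is 817 mm.

Two 2044 mm tall posts with a header on top — a door frame. The left jamb is 81 mm wide at x = 0; the right jamb starts at x = 898. The clear opening is 898 − 81 = 817 mm.


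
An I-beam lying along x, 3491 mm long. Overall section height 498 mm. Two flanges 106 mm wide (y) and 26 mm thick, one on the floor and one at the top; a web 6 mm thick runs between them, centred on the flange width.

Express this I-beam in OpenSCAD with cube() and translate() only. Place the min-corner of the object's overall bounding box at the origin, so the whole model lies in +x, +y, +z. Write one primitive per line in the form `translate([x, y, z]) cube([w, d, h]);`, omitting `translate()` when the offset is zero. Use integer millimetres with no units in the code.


cube([3491, 106, 26]);
translate([0, 50, 26]) cube([3491, 6, 446]);
translate([0, 0, 472]) cube([3491, 106, 26]);


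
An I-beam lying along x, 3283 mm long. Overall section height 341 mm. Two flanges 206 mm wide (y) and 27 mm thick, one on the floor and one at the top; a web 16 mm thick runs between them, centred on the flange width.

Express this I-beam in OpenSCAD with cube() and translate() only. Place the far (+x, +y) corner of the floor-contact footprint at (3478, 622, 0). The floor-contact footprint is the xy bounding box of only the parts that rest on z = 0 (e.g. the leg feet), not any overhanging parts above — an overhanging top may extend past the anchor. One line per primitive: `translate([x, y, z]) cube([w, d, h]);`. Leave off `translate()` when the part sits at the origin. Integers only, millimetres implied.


translate([195, 416, 0]) cube([3283, 206, 27]);
translate([195, 511, 27]) cube([3283, 16, 287]);
translate([195, 416, 314]) cube([3283, 206, 27]);


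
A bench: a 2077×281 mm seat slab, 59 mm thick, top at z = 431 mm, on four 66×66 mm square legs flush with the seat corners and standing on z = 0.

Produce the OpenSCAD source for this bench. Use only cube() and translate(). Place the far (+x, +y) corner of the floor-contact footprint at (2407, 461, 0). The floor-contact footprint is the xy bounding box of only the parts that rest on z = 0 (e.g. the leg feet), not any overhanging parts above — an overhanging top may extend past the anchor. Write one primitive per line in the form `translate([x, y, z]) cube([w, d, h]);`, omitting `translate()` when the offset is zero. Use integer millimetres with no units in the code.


translate([330, 180, 372]) cube([2077, 281, 59]);
translate([330, 180, 0]) cube([66, 66, 372]);
translate([330, 395, 0]) cube([66, 66, 372]);
translate([2341, 180, 0]) cube([66, 66, 372]);
translate([2341, 395, 0]) cube([66, 66, 372]);


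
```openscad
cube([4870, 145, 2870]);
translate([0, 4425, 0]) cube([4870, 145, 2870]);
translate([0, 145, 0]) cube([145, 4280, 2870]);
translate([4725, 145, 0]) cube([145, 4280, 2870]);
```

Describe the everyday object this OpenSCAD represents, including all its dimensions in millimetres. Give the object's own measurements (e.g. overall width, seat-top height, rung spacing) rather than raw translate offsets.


The wall frame of a small rectangular building: four walls, each 2870 mm tall and 145 mm thick, enclosing a footprint 4870 mm (x) by 4570 mm (y) outside-to-outside, with no floor or roof. The front and back walls (the −y and +y sides) span the full width; the two side walls fit between them.


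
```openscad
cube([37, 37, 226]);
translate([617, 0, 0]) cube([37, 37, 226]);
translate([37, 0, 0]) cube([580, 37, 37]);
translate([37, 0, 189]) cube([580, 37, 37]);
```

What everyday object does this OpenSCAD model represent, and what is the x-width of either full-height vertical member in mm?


A picture frame. The border width is 37 mm.

Four thin pieces enclosing a rectangular opening — a picture frame. The two full-height stiles are 226 mm tall; the top rail sits at z = 189 and is 37 mm tall, so the border above the opening is 226 − 189 = 37 mm, matching the stile x-width.


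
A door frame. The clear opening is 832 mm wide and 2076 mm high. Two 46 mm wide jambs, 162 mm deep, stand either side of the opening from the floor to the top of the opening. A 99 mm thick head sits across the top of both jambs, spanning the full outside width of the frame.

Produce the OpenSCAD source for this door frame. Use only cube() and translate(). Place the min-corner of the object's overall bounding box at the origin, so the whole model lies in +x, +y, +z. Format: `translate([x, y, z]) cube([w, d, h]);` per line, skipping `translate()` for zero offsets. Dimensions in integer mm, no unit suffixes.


cube([46, 162, 2076]);
translate([878, 0, 0]) cube([46, 162, 2076]);
translate([0, 0, 2076]) cube([924, 162, 99]);


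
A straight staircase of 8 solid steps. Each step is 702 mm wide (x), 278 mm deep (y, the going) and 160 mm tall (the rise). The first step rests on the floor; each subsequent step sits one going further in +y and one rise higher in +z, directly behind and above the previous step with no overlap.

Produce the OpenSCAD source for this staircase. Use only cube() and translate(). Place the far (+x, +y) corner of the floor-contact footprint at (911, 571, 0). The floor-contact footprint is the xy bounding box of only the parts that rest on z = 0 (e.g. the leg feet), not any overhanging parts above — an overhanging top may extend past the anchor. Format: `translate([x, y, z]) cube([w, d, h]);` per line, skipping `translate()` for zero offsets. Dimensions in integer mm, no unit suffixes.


translate([209, 293, 0]) cube([702, 278, 160]);
translate([209, 571, 160]) cube([702, 278, 160]);
translate([209, 849, 320]) cube([702, 278, 160]);
translate([209, 1127, 480]) cube([702, 278, 160]);
translate([209, 1405, 640]) cube([702, 278, 160]);
translate([209, 1683, 800]) cube([702, 278, 160]);
translate([209, 1961, 960]) cube([702, 278, 160]);
translate([209, 2239, 1120]) cube([702, 278, 160]);


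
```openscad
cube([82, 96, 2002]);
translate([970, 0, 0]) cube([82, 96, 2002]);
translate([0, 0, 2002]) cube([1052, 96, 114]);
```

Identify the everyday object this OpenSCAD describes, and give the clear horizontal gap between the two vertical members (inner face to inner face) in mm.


A door frame. The clear opening width is 888 mm.

Two 2002 mm tall posts with a header on top — a door frame. The left jamb is 82 mm wide at x = 0; the right jamb starts at x = 970. The clear opening is 970 − 82 = 888 mm.


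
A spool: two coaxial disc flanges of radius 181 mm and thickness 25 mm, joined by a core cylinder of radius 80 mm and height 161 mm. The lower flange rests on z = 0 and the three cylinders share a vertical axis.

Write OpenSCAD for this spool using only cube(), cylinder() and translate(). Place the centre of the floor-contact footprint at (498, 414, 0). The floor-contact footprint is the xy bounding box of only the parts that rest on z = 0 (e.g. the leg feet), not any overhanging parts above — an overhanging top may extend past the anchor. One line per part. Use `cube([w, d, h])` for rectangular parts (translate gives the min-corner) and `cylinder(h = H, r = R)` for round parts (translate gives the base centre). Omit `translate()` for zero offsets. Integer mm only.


translate([498, 414, 0]) cylinder(h = 25, r = 181);
translate([498, 414, 25]) cylinder(h = 161, r = 80);
translate([498, 414, 186]) cylinder(h = 25, r = 181);


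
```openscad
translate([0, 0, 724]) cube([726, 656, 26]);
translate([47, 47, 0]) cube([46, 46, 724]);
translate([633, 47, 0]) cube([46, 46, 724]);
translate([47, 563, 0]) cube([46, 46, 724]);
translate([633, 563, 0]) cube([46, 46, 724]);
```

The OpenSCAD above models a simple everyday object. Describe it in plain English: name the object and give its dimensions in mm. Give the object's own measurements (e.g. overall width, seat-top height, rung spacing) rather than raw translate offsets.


A rectangular dining table. The top is 726×656×26 mm with its upper surface at z = 750 mm. It stands on four 46×46 mm square legs, each inset 47 mm from the nearest pair of top edges, running from the floor to the underside of the top.


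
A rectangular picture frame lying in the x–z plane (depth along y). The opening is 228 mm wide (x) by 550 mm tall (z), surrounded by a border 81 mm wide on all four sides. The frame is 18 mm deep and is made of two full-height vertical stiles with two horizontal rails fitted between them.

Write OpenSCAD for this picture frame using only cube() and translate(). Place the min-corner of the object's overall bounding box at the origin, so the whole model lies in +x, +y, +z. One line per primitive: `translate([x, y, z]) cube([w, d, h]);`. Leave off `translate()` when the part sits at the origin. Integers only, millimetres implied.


cube([81, 18, 712]);
translate([309, 0, 0]) cube([81, 18, 712]);
translate([81, 0, 0]) cube([228, 18, 81]);
translate([81, 0, 631]) cube([228, 18, 81]);


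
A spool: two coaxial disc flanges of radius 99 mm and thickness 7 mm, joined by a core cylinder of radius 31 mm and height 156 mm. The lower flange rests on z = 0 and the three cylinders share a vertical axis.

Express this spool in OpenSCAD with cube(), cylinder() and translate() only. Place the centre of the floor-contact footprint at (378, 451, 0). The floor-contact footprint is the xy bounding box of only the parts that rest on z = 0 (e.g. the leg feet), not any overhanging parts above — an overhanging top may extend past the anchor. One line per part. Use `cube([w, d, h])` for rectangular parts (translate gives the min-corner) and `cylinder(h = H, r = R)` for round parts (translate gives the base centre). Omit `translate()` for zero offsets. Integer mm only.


translate([378, 451, 0]) cylinder(h = 7, r = 99);
translate([378, 451, 7]) cylinder(h = 156, r = 31);
translate([378, 451, 163]) cylinder(h = 7, r = 99);


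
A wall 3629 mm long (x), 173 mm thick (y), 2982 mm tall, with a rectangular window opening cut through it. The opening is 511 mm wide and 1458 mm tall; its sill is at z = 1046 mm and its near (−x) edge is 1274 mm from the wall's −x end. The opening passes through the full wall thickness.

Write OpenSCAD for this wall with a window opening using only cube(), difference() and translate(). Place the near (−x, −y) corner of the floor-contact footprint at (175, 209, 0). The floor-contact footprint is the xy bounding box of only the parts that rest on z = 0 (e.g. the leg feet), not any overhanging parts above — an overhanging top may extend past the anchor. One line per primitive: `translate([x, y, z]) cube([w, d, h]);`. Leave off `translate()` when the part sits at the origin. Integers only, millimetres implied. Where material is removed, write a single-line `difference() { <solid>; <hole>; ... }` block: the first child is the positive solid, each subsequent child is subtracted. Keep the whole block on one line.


difference() { translate([175, 209, 0]) cube([3629, 173, 2982]); translate([1449, 209, 1046]) cube([511, 173, 1458]); }


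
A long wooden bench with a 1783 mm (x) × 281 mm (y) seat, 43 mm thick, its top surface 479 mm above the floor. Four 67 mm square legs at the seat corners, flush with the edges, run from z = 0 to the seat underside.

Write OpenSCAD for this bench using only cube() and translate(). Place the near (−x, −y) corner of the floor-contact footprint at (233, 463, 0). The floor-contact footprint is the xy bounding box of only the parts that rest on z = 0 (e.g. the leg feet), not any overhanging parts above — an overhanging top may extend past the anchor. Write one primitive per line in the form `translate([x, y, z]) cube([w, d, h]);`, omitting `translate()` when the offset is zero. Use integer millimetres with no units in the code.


// leg_h = 479 − 43 = 436
translate([233, 463, 436]) cube([1783, 281, 43]);
translate([233, 463, 0]) cube([67, 67, 436]);
translate([233, 677, 0]) cube([67, 67, 436]);
translate([1949, 463, 0]) cube([67, 67, 436]);
translate([1949, 677, 0]) cube([67, 67, 436]);


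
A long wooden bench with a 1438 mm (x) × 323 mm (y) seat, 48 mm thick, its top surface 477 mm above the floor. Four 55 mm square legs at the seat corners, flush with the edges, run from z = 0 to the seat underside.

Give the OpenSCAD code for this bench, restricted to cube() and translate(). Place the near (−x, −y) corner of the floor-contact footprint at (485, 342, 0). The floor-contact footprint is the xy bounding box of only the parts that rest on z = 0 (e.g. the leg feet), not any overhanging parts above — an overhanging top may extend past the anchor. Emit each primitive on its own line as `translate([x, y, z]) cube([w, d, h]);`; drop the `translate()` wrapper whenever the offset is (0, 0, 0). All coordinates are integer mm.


// leg_h = 477 − 48 = 429
translate([485, 342, 429]) cube([1438, 323, 48]);
translate([485, 342, 0]) cube([55, 55, 429]);
translate([485, 610, 0]) cube([55, 55, 429]);
translate([1868, 342, 0]) cube([55, 55, 429]);
translate([1868, 610, 0]) cube([55, 55, 429]);


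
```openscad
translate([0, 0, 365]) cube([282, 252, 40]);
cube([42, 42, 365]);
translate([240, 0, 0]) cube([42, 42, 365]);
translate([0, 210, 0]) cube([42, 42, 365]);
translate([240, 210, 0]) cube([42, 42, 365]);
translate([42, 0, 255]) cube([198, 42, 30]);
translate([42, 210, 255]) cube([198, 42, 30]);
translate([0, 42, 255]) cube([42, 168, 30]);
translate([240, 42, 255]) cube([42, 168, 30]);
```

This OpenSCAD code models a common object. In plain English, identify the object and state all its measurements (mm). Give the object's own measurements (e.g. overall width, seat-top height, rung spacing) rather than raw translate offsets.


A simple wooden stool: a rectangular seat 282 mm (x) by 252 mm (y), 40 mm thick, top face at z = 405 mm, on four square legs, each 42×42 mm in cross-section. The legs rest on z = 0, each flush with a corner of the seat. Four stretchers, 42 mm wide and 30 mm tall, connect adjacent legs with their undersides at z = 255 mm, each running between the inner faces of the legs it joins and aligned with the legs' outer faces on the other axis.


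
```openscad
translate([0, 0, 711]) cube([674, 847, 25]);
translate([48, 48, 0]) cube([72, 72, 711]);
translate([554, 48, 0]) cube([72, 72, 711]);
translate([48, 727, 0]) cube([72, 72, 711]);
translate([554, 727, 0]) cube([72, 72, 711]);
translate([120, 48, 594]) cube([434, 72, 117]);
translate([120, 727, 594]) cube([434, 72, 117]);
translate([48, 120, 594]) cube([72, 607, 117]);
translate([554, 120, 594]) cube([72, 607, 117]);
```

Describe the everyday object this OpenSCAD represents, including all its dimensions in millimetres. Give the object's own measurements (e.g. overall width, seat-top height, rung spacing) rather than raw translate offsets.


A rectangular dining table. The top is 674×847×25 mm with its upper surface at z = 736 mm. It stands on four 72×72 mm square legs, each inset 48 mm from the nearest pair of top edges, running from the floor to the underside of the top. Four apron rails, 72 mm thick and 117 mm tall, run between adjacent legs with their top edges flush with the underside of the top and their outer faces flush with the legs' outer faces.


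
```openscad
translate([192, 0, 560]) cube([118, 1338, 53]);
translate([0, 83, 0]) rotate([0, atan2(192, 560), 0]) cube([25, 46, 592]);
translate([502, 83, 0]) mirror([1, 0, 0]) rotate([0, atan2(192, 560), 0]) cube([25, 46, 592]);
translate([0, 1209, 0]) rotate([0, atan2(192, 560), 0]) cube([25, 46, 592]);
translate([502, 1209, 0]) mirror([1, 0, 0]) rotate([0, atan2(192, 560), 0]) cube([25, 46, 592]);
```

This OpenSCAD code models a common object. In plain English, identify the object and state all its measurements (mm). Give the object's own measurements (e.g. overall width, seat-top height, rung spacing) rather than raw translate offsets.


A sawhorse. A 118×1338×53 mm beam (x, y, z) sits on two A-frame leg pairs. Each pair is two raked legs of 25×46 mm section (46 mm along y) splaying symmetrically in x. Each leg rises 560 mm vertically over 192 mm of horizontal reach and is 592 mm long along its own axis. Every leg's outer bottom edge rests on the floor and its outer top edge meets a bottom edge of the beam — the left legs (tilting toward +x) meet the beam's −x bottom edge, the right legs (their mirror images, tilting toward −x) meet its +x bottom edge — so the leg tops tuck under the beam, the beam's underside is 560 mm above the floor, and the feet are 502 mm apart outside-to-outside with the beam centred between them. The two leg pairs are set in 83 mm from either end of the beam.


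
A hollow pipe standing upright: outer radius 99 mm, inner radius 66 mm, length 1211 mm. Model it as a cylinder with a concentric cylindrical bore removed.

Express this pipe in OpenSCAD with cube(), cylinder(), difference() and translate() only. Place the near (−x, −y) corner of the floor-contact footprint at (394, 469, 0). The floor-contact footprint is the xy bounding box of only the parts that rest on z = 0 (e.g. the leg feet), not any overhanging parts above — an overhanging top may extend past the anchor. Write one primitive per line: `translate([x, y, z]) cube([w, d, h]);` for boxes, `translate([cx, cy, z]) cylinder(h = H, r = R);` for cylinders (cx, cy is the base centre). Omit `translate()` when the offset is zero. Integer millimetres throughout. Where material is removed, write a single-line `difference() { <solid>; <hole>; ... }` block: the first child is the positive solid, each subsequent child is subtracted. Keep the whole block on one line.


difference() { translate([493, 568, 0]) cylinder(h = 1211, r = 99); translate([493, 568, 0]) cylinder(h = 1211, r = 66); }


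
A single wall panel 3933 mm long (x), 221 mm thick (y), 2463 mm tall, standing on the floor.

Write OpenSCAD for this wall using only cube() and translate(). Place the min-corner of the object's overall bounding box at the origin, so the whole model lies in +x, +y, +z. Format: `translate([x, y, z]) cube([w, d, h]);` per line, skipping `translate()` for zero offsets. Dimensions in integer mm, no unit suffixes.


cube([3933, 221, 2463]);


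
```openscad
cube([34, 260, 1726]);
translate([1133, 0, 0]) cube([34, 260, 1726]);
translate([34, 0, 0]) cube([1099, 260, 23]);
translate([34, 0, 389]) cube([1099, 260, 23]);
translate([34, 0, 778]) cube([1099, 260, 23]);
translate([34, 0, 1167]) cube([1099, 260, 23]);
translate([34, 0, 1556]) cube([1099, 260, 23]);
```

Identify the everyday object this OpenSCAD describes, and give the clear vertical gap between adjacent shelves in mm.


A bookshelf. The clear shelf gap is 366 mm.

Two tall side panels with 5 horizontal boards between them — a bookshelf. The first two shelf undersides are at z = 0 and z = 389; with shelf thickness 23, the clear gap is 389 − 0 − 23 = 366 mm.


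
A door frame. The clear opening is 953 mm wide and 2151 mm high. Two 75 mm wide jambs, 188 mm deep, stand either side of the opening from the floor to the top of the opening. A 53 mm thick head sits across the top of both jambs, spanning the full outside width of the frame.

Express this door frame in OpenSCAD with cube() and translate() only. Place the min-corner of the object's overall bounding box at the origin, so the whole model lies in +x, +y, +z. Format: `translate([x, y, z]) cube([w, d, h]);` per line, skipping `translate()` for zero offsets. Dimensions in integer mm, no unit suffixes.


cube([75, 188, 2151]);
translate([1028, 0, 0]) cube([75, 188, 2151]);
translate([0, 0, 2151]) cube([1103, 188, 53]);


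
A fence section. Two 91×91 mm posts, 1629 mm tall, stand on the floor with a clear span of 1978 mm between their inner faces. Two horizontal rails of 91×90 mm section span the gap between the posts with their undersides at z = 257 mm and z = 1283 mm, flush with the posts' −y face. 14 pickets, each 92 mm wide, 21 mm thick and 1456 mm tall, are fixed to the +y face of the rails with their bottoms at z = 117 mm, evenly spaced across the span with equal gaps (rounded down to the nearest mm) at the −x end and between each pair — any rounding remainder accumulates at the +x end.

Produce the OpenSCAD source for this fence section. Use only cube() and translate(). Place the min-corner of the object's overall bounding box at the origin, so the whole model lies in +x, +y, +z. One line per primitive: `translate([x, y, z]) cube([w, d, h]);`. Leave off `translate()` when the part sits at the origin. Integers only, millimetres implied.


cube([91, 91, 1629]);
translate([2069, 0, 0]) cube([91, 91, 1629]);
translate([91, 0, 257]) cube([1978, 91, 90]);
translate([91, 0, 1283]) cube([1978, 91, 90]);
translate([137, 91, 117]) cube([92, 21, 1456]);
translate([275, 91, 117]) cube([92, 21, 1456]);
translate([413, 91, 117]) cube([92, 21, 1456]);
translate([551, 91, 117]) cube([92, 21, 1456]);
translate([689, 91, 117]) cube([92, 21, 1456]);
translate([827, 91, 117]) cube([92, 21, 1456]);
translate([965, 91, 117]) cube([92, 21, 1456]);
translate([1103, 91, 117]) cube([92, 21, 1456]);
translate([1241, 91, 117]) cube([92, 21, 1456]);
translate([1379, 91, 117]) cube([92, 21, 1456]);
translate([1517, 91, 117]) cube([92, 21, 1456]);
translate([1655, 91, 117]) cube([92, 21, 1456]);
translate([1793, 91, 117]) cube([92, 21, 1456]);
translate([1931, 91, 117]) cube([92, 21, 1456]);


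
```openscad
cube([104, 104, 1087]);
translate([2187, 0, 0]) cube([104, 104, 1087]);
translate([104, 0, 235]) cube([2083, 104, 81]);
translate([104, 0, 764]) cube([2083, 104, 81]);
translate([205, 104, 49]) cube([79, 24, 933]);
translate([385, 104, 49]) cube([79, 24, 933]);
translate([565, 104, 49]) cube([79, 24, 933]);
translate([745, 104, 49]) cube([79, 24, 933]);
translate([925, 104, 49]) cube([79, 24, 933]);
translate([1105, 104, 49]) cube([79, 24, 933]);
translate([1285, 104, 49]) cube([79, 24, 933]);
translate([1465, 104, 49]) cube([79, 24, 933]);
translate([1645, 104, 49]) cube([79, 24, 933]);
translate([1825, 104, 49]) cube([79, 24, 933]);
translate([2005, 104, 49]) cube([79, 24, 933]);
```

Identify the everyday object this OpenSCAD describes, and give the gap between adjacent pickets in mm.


A fence section. The picket gap is 101 mm.

Two posts, two rails, 11 pickets — a fence section. Span 2083 mm holds 11 pickets of 79 mm with 12 equal gaps: ⌊(2083 − 11·79) / 12⌋ = 101 mm.


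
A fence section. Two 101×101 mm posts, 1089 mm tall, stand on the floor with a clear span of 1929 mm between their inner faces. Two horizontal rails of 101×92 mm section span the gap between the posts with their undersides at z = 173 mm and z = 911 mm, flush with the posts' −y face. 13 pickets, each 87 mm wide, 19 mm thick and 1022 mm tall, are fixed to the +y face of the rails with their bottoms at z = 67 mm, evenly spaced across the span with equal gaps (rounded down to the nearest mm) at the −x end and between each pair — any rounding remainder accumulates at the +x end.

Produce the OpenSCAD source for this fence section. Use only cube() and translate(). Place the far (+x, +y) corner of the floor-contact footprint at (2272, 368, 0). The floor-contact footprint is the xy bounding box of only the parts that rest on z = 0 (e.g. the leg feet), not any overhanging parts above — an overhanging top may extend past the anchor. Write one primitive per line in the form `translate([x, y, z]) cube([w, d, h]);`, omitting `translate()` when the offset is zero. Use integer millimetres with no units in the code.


translate([141, 267, 0]) cube([101, 101, 1089]);
translate([2171, 267, 0]) cube([101, 101, 1089]);
translate([242, 267, 173]) cube([1929, 101, 92]);
translate([242, 267, 911]) cube([1929, 101, 92]);
translate([299, 368, 67]) cube([87, 19, 1022]);
translate([443, 368, 67]) cube([87, 19, 1022]);
translate([587, 368, 67]) cube([87, 19, 1022]);
translate([731, 368, 67]) cube([87, 19, 1022]);
translate([875, 368, 67]) cube([87, 19, 1022]);
translate([1019, 368, 67]) cube([87, 19, 1022]);
translate([1163, 368, 67]) cube([87, 19, 1022]);
translate([1307, 368, 67]) cube([87, 19, 1022]);
translate([1451, 368, 67]) cube([87, 19, 1022]);
translate([1595, 368, 67]) cube([87, 19, 1022]);
translate([1739, 368, 67]) cube([87, 19, 1022]);
translate([1883, 368, 67]) cube([87, 19, 1022]);
translate([2027, 368, 67]) cube([87, 19, 1022]);


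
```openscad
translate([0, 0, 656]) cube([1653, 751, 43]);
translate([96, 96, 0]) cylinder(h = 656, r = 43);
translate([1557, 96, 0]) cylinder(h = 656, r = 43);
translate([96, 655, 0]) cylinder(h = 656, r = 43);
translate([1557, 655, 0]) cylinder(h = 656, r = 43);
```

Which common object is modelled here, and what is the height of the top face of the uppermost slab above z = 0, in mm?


A table. The table height is 699 mm.

A 1653×751×43 slab sits at z = 656 on four Ø86 mm round legs — a table. The top surface is at 656 + 43 = 699 mm.


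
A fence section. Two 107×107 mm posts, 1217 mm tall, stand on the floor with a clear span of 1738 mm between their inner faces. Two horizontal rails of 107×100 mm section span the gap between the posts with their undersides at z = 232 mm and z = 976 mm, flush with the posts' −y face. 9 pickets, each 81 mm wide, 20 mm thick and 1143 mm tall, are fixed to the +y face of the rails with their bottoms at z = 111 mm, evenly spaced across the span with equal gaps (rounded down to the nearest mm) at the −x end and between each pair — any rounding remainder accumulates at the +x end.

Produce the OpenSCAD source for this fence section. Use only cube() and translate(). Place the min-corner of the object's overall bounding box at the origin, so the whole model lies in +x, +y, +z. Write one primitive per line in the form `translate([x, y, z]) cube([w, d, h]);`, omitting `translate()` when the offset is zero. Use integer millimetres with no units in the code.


cube([107, 107, 1217]);
translate([1845, 0, 0]) cube([107, 107, 1217]);
translate([107, 0, 232]) cube([1738, 107, 100]);
translate([107, 0, 976]) cube([1738, 107, 100]);
translate([207, 107, 111]) cube([81, 20, 1143]);
translate([388, 107, 111]) cube([81, 20, 1143]);
translate([569, 107, 111]) cube([81, 20, 1143]);
translate([750, 107, 111]) cube([81, 20, 1143]);
translate([931, 107, 111]) cube([81, 20, 1143]);
translate([1112, 107, 111]) cube([81, 20, 1143]);
translate([1293, 107, 111]) cube([81, 20, 1143]);
translate([1474, 107, 111]) cube([81, 20, 1143]);
translate([1655, 107, 111]) cube([81, 20, 1143]);


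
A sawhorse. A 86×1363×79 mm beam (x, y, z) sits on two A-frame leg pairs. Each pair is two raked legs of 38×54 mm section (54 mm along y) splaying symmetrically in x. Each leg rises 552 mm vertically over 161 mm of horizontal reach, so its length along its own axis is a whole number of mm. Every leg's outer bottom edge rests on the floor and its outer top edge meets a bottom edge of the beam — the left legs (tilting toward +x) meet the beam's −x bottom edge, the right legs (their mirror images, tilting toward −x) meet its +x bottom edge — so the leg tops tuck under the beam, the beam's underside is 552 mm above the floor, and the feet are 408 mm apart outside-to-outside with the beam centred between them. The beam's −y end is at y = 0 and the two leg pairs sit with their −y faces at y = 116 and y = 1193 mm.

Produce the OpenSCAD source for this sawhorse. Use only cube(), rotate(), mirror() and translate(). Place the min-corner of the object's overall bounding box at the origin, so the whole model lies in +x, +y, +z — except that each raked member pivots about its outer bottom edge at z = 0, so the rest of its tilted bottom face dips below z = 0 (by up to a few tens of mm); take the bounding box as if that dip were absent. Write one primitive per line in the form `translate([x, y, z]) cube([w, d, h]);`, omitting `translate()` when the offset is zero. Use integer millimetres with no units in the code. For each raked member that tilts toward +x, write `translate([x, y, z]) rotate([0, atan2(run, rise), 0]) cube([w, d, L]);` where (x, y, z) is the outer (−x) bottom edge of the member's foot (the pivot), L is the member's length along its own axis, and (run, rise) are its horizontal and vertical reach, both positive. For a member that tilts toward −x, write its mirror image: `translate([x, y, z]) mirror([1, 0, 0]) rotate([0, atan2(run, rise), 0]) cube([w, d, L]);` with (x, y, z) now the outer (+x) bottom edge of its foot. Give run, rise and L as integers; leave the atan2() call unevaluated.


translate([161, 0, 552]) cube([86, 1363, 79]);
translate([0, 116, 0]) rotate([0, atan2(161, 552), 0]) cube([38, 54, 575]);
translate([408, 116, 0]) mirror([1, 0, 0]) rotate([0, atan2(161, 552), 0]) cube([38, 54, 575]);
translate([0, 1193, 0]) rotate([0, atan2(161, 552), 0]) cube([38, 54, 575]);
translate([408, 1193, 0]) mirror([1, 0, 0]) rotate([0, atan2(161, 552), 0]) cube([38, 54, 575]);


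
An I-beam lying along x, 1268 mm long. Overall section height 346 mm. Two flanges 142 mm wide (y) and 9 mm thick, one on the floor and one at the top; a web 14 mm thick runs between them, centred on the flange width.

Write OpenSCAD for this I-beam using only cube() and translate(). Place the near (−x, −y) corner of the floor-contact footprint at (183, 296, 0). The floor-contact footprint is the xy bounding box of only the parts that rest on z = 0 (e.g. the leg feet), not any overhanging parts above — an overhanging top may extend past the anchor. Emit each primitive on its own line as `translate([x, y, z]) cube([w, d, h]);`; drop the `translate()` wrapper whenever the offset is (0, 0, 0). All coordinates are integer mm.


translate([183, 296, 0]) cube([1268, 142, 9]);
translate([183, 360, 9]) cube([1268, 14, 328]);
translate([183, 296, 337]) cube([1268, 142, 9]);


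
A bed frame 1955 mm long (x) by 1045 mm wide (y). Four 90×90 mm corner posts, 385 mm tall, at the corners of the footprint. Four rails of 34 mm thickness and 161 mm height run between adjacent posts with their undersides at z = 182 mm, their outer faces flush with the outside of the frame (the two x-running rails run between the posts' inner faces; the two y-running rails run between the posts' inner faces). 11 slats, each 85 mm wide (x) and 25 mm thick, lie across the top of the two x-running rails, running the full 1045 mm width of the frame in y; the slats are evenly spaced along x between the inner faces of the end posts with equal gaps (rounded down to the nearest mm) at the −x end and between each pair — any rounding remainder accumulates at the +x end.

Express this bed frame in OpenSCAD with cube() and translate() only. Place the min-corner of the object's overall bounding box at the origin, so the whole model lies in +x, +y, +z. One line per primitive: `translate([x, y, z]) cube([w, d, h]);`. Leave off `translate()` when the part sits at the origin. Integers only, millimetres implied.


cube([90, 90, 385]);
translate([0, 955, 0]) cube([90, 90, 385]);
translate([1865, 0, 0]) cube([90, 90, 385]);
translate([1865, 955, 0]) cube([90, 90, 385]);
translate([90, 0, 182]) cube([1775, 34, 161]);
translate([90, 1011, 182]) cube([1775, 34, 161]);
translate([0, 90, 182]) cube([34, 865, 161]);
translate([1921, 90, 182]) cube([34, 865, 161]);
translate([160, 0, 343]) cube([85, 1045, 25]);
translate([315, 0, 343]) cube([85, 1045, 25]);
translate([470, 0, 343]) cube([85, 1045, 25]);
translate([625, 0, 343]) cube([85, 1045, 25]);
translate([780, 0, 343]) cube([85, 1045, 25]);
translate([935, 0, 343]) cube([85, 1045, 25]);
translate([1090, 0, 343]) cube([85, 1045, 25]);
translate([1245, 0, 343]) cube([85, 1045, 25]);
translate([1400, 0, 343]) cube([85, 1045, 25]);
translate([1555, 0, 343]) cube([85, 1045, 25]);
translate([1710, 0, 343]) cube([85, 1045, 25]);


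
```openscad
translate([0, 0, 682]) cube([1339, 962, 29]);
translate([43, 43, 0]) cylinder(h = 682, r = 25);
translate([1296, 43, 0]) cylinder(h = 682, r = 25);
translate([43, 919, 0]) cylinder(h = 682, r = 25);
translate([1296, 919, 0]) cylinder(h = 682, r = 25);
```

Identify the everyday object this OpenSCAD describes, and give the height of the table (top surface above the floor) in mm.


A table. The table height is 711 mm.

A 1339×962×29 slab sits at z = 682 on four Ø50 mm round legs — a table. The top surface is at 682 + 29 = 711 mm.


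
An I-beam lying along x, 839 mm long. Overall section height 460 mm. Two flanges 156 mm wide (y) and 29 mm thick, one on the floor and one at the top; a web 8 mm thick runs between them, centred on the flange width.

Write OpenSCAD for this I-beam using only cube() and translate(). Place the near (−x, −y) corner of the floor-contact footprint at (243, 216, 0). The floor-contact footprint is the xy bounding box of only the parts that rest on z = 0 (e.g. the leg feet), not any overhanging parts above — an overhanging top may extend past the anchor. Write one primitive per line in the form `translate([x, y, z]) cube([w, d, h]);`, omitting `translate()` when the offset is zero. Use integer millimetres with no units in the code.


translate([243, 216, 0]) cube([839, 156, 29]);
translate([243, 290, 29]) cube([839, 8, 402]);
translate([243, 216, 431]) cube([839, 156, 29]);


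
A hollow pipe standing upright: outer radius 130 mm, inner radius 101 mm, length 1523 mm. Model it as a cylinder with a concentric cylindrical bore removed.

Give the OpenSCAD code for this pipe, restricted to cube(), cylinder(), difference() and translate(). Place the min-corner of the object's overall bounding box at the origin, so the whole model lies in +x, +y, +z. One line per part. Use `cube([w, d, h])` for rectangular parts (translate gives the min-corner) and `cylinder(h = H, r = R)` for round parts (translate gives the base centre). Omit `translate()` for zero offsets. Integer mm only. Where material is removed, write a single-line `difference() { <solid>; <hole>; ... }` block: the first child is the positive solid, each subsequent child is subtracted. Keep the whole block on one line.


difference() { translate([130, 130, 0]) cylinder(h = 1523, r = 130); translate([130, 130, 0]) cylinder(h = 1523, r = 101); }


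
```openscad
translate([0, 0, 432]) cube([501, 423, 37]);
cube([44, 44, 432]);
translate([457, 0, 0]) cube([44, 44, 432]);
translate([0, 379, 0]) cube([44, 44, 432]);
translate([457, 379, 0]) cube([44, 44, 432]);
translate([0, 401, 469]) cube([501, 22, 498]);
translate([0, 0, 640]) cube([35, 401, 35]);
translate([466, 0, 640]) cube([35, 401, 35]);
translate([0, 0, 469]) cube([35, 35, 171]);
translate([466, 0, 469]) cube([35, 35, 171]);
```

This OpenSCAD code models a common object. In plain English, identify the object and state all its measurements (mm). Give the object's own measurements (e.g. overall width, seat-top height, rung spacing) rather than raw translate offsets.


A chair. The seat is a 501×423×37 mm slab with its top at z = 469 mm, on four 44×44 mm corner legs (flush with the seat edges, standing on z = 0). A flat backrest 22 mm thick, 498 mm tall, spans the full seat width and rises from the seat top along its +y edge, rear face flush with the rear of the seat. Two armrests of 35×35 mm section run along each side from the seat's front edge to the front of the backrest, top faces 206 mm above the seat top and outer faces flush with the seat's x-edges; a 35×35 mm post under the front of each armrest stands on the seat at the front corner.


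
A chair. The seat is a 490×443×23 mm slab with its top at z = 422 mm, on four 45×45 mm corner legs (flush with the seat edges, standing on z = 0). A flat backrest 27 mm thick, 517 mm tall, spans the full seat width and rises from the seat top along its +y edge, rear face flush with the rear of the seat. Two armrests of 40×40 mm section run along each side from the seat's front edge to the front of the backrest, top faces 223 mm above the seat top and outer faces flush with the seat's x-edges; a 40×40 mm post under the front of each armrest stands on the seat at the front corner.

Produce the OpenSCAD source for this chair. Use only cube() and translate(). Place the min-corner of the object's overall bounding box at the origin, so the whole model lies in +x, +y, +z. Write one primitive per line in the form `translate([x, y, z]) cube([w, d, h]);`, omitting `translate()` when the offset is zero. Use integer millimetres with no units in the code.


translate([0, 0, 399]) cube([490, 443, 23]);
cube([45, 45, 399]);
translate([445, 0, 0]) cube([45, 45, 399]);
translate([0, 398, 0]) cube([45, 45, 399]);
translate([445, 398, 0]) cube([45, 45, 399]);
translate([0, 416, 422]) cube([490, 27, 517]);
translate([0, 0, 605]) cube([40, 416, 40]);
translate([450, 0, 605]) cube([40, 416, 40]);
translate([0, 0, 422]) cube([40, 40, 183]);
translate([450, 0, 422]) cube([40, 40, 183]);


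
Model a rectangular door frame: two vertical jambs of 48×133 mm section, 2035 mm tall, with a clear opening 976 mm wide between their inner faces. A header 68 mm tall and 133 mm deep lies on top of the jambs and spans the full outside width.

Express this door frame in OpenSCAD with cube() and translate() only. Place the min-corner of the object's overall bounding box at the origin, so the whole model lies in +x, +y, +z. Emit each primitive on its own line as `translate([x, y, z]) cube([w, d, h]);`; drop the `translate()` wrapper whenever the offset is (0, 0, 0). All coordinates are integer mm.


cube([48, 133, 2035]);
translate([1024, 0, 0]) cube([48, 133, 2035]);
translate([0, 0, 2035]) cube([1072, 133, 68]);


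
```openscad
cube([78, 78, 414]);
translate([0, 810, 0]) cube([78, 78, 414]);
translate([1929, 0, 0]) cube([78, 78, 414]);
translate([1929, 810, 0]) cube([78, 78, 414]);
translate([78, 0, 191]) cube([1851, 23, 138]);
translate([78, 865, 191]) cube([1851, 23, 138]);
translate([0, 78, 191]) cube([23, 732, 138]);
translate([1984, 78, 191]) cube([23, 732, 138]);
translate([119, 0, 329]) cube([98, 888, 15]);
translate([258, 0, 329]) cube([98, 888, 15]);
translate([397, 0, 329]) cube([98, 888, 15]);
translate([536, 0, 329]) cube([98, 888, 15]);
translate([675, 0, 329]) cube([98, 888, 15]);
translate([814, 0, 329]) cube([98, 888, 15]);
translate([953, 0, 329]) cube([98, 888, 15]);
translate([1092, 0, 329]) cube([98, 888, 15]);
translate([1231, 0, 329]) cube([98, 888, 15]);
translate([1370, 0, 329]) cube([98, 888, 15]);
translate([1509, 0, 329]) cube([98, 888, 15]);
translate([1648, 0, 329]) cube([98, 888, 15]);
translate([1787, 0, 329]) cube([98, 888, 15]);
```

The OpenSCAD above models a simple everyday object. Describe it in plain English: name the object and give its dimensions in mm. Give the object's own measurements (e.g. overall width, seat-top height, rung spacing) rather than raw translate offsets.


A bed frame 2007 mm long (x) by 888 mm wide (y). Four 78×78 mm corner posts, 414 mm tall, at the corners of the footprint. Four rails of 23 mm thickness and 138 mm height run between adjacent posts with their undersides at z = 191 mm, their outer faces flush with the outside of the frame (the two x-running rails run between the posts' inner faces; the two y-running rails run between the posts' inner faces). 13 slats, each 98 mm wide (x) and 15 mm thick, lie across the top of the two x-running rails, running the full 888 mm width of the frame in y; along x they sit between the end posts with a 41 mm gap after the −x posts and between neighbouring slats, leaving 44 mm before the +x posts.
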